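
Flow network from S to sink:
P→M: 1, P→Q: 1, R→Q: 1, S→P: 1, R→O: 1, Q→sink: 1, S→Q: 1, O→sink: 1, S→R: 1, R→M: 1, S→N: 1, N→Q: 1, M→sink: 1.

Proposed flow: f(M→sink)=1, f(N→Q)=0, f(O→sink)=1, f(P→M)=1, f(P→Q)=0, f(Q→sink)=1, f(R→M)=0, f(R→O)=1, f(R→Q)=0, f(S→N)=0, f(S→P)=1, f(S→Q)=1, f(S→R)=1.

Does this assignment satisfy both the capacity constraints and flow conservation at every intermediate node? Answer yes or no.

Every edge has 0 ≤ f(e) ≤ cap(e).
At each intermediate node, inflow equals outflow.

Yes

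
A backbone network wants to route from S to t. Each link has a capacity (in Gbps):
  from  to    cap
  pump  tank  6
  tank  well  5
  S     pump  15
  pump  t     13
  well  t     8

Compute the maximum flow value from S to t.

Augment S->pump->t: bottleneck 13. Total 13.
Augment S->pump->tank->well->t: bottleneck 2. Total 15.
No augmenting path remains in the residual graph.

15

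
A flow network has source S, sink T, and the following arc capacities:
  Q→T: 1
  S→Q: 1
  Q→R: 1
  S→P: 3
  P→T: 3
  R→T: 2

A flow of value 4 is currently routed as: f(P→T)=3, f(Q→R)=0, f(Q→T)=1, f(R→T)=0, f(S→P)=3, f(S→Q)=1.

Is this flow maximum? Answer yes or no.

Yes

Residual reachable from S: {S}; T is not reachable.
Saturated cut: S→Q, S→P with total capacity 4 = current flow value. Flow is maximum.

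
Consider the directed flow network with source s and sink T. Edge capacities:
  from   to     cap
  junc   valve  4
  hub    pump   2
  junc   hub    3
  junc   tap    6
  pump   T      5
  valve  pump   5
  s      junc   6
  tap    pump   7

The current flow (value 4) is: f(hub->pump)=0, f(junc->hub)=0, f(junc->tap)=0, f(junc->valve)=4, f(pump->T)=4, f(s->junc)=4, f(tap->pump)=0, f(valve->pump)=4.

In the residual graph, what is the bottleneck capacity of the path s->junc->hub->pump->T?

1

Residual capacities along the path: s->junc: 2, junc->hub: 3, hub->pump: 2, pump->T: 1.
Minimum is 1.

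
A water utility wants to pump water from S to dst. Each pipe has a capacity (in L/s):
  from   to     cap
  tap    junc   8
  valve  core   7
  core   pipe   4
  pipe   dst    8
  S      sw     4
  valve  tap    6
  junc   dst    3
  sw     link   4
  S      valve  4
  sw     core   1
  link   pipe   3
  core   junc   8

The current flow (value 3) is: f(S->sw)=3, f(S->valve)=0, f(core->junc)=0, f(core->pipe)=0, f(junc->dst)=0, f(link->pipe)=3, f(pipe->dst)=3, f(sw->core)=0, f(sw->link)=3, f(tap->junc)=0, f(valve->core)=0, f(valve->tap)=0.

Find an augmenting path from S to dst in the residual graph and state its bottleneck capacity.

Residual along S->sw->core->pipe->dst: S->sw: 1, sw->core: 1, core->pipe: 4, pipe->dst: 5.
Bottleneck = min = 1.

S->sw->core->pipe->dst, bottleneck 1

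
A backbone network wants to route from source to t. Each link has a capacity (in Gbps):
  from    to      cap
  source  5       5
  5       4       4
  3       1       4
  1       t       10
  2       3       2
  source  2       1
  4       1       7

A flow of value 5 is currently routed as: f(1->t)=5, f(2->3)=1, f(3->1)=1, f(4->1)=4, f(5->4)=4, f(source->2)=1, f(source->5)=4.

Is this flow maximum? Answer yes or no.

Yes

Residual reachable from source: {5, source}; t is not reachable.
Saturated cut: source->2, 5->4 with total capacity 5 = current flow value. Flow is maximum.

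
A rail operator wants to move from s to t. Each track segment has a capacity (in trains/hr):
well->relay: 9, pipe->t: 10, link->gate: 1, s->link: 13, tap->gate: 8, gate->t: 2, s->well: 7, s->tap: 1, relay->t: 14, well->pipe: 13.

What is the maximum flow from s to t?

9

Augment s->link->gate->t: bottleneck 1. Total 1.
Augment s->tap->gate->t: bottleneck 1. Total 2.
Augment s->well->relay->t: bottleneck 7. Total 9.
No augmenting path remains in the residual graph.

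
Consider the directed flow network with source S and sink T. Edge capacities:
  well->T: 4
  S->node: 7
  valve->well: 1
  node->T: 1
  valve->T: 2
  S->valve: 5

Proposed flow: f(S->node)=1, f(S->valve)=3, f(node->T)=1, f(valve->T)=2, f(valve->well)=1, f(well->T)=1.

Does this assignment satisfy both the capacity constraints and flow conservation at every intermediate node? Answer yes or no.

Yes

Every edge has 0 ≤ f(e) ≤ cap(e).
At each intermediate node, inflow equals outflow.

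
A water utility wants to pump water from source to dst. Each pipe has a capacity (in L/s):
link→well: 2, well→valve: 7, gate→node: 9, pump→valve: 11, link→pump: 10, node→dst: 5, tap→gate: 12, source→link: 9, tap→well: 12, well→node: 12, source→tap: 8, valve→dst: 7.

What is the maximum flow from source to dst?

Augment source→tap→gate→node→dst: bottleneck 5. Total 5.
Augment source→tap→well→valve→dst: bottleneck 3. Total 8.
Augment source→link→well→valve→dst: bottleneck 2. Total 10.
Augment source→link→pump→valve→dst: bottleneck 2. Total 12.
No augmenting path remains in the residual graph.

12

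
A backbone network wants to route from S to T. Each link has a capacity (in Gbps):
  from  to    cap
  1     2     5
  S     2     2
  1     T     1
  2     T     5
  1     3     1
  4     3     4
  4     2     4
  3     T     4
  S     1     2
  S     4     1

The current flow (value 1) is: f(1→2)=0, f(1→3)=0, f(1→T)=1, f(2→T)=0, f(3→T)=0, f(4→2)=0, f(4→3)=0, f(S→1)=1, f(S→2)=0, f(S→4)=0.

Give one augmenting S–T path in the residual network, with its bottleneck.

Residual along S→2→T: S→2: 2, 2→T: 5.
Bottleneck = min = 2.

S→2→T, bottleneck 2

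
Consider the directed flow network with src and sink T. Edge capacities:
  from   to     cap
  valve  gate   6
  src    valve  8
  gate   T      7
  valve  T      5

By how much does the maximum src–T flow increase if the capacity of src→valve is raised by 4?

3

Original max flow = 8.
After raising cap(src→valve), augmenting paths through that edge carry 3 more units.
New max flow = 11. Increase = 3.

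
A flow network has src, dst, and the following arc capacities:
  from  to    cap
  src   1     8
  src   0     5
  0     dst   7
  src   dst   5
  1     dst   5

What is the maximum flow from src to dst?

15

Augment src→dst: bottleneck 5. Total 5.
Augment src→0→dst: bottleneck 5. Total 10.
Augment src→1→dst: bottleneck 5. Total 15.
No augmenting path remains in the residual graph.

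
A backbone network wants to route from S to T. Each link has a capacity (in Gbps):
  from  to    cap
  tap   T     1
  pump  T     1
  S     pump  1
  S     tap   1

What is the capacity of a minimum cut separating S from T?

2

Max flow = 2 (via 2 augmenting paths).
In the residual at optimum, the set reachable from S is {S}.
Cut edges: S->pump (cap 1), S->tap (cap 1). Sum = 2.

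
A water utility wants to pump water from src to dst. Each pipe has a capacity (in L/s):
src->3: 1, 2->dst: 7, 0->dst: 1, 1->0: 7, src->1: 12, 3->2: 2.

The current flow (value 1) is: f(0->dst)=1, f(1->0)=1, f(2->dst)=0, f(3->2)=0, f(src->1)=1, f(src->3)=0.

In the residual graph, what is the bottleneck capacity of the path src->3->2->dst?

Residual capacities along the path: src->3: 1, 3->2: 2, 2->dst: 7.
Minimum is 1.

1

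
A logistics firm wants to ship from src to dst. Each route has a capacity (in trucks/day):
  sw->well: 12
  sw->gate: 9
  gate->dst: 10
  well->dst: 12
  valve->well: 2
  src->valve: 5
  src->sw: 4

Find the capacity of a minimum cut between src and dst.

Max flow = 6 (via 2 augmenting paths).
In the residual at optimum, the set reachable from src is {src, valve}.
Cut edges: src->sw (cap 4), valve->well (cap 2). Sum = 6.

6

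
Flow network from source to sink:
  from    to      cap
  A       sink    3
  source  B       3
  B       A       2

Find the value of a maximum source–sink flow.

Augment source→B→A→sink: bottleneck 2. Total 2.
No augmenting path remains in the residual graph.

2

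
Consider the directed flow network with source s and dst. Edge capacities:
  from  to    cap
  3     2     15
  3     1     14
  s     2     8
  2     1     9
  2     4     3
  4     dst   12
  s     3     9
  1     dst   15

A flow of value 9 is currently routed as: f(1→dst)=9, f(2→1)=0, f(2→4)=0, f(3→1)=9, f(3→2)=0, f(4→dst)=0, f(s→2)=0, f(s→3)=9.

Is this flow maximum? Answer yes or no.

Residual path s→2→1→dst has bottleneck 6 > 0.
Pushing 6 along it raises the flow to 15, so the given flow is not maximum.

No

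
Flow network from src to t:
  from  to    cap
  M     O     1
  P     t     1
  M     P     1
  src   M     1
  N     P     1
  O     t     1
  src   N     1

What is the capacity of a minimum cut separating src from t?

Max flow = 2 (via 2 augmenting paths).
In the residual at optimum, the set reachable from src is {src}.
Cut edges: src->N (cap 1), src->M (cap 1). Sum = 2.

2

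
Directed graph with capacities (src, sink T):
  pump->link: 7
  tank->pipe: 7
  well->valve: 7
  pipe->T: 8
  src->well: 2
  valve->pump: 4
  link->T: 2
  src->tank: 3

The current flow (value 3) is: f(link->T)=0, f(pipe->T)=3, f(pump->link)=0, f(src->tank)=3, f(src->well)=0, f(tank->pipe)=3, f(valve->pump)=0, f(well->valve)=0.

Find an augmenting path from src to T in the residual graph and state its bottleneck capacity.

Residual along src->well->valve->pump->link->T: src->well: 2, well->valve: 7, valve->pump: 4, pump->link: 7, link->T: 2.
Bottleneck = min = 2.

src->well->valve->pump->link->T, bottleneck 2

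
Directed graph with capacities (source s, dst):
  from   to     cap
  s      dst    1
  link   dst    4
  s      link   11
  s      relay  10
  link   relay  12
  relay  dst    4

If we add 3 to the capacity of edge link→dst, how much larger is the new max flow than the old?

Original max flow = 9.
After raising cap(link→dst), augmenting paths through that edge carry 3 more units.
New max flow = 12. Increase = 3.

3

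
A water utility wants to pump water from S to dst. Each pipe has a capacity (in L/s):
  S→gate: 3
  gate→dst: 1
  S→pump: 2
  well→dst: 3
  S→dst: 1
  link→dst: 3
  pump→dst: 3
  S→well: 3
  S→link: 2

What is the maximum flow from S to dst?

9

Augment S→dst: bottleneck 1. Total 1.
Augment S→gate→dst: bottleneck 1. Total 2.
Augment S→pump→dst: bottleneck 2. Total 4.
Augment S→link→dst: bottleneck 2. Total 6.
Augment S→well→dst: bottleneck 3. Total 9.
No augmenting path remains in the residual graph.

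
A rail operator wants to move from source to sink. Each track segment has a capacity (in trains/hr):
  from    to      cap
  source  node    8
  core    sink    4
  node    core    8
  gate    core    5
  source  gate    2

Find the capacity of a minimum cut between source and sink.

4

Max flow = 4 (via 2 augmenting paths).
In the residual at optimum, the set reachable from source is {core, gate, node, source}.
Cut edges: core->sink (cap 4). Sum = 4.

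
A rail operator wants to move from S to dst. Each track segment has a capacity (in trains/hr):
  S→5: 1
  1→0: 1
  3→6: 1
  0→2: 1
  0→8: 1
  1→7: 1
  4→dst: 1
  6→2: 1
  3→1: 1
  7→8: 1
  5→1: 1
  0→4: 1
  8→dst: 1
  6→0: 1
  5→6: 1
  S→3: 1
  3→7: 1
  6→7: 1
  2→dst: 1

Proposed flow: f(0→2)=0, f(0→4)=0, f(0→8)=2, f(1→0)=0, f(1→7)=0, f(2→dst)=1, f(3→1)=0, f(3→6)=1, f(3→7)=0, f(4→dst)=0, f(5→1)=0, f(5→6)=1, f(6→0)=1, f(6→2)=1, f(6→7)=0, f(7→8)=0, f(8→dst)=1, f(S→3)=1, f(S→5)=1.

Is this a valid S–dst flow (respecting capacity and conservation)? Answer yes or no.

Capacity violated on 0→8: flow 2 > capacity 1.

No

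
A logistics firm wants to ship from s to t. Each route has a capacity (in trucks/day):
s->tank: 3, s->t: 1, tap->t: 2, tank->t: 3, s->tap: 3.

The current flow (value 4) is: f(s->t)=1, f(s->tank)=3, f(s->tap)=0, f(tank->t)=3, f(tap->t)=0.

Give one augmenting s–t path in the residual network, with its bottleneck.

s->tap->t, bottleneck 2

Residual along s->tap->t: s->tap: 3, tap->t: 2.
Bottleneck = min = 2.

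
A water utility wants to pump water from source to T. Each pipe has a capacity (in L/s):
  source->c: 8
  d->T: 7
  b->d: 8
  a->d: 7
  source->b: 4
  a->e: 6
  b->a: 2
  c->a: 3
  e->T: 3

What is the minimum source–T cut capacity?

7

Max flow = 7 (via 2 augmenting paths).
In the residual at optimum, the set reachable from source is {c, source}.
Cut edges: source->b (cap 4), c->a (cap 3). Sum = 7.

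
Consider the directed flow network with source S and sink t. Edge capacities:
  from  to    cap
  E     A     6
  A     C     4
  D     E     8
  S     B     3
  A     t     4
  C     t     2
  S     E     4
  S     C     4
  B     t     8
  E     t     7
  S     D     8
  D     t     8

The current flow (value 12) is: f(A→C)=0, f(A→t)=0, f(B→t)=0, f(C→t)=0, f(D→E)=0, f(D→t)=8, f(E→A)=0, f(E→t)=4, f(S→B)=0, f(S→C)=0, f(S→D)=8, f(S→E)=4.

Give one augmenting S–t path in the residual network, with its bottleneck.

Residual along S→B→t: S→B: 3, B→t: 8.
Bottleneck = min = 3.

S→B→t, bottleneck 3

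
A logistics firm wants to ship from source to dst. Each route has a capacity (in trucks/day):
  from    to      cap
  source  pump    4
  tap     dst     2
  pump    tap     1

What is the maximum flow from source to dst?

1

Augment source→pump→tap→dst: bottleneck 1. Total 1.
No augmenting path remains in the residual graph.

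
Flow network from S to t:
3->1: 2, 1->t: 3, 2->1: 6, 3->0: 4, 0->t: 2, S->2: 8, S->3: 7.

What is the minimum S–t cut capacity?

5

Max flow = 5 (via 3 augmenting paths).
In the residual at optimum, the set reachable from S is {0, 1, 2, 3, S}.
Cut edges: 0->t (cap 2), 1->t (cap 3). Sum = 5.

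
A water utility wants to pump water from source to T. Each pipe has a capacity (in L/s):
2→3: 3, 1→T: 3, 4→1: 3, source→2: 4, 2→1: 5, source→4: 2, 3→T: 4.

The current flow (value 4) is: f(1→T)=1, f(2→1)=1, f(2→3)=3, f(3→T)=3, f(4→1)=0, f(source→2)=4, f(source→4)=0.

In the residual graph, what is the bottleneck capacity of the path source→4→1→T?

2

Residual capacities along the path: source→4: 2, 4→1: 3, 1→T: 2.
Minimum is 2.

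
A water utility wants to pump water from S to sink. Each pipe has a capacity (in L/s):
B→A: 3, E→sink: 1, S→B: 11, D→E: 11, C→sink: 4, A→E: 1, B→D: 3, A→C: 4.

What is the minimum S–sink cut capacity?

4

Max flow = 4 (via 2 augmenting paths).
In the residual at optimum, the set reachable from S is {B, D, E, S}.
Cut edges: B→A (cap 3), E→sink (cap 1). Sum = 4.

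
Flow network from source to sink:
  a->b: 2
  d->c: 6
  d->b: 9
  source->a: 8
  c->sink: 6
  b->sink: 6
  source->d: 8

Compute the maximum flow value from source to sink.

10

Augment source->a->b->sink: bottleneck 2. Total 2.
Augment source->d->b->sink: bottleneck 4. Total 6.
Augment source->d->c->sink: bottleneck 4. Total 10.
No augmenting path remains in the residual graph.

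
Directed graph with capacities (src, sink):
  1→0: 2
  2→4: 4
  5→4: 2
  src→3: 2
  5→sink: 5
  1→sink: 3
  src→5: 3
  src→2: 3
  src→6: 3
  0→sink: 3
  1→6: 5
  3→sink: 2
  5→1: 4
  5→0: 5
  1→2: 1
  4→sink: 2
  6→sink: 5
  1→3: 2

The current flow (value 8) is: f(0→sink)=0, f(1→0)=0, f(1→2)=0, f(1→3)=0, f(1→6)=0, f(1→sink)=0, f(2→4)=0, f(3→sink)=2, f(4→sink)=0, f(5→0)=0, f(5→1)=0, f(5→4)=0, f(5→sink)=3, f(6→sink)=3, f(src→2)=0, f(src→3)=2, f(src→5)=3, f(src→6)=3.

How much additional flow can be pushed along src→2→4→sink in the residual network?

Residual capacities along the path: src→2: 3, 2→4: 4, 4→sink: 2.
Minimum is 2.

2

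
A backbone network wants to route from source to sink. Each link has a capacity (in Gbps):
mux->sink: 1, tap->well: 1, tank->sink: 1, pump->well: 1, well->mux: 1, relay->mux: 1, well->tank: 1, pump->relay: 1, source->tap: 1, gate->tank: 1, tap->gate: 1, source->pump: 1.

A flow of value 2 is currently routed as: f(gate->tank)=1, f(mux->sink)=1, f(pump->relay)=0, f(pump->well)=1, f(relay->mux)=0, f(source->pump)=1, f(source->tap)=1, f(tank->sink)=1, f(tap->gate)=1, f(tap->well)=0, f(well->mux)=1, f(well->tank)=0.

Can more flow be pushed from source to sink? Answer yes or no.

No

Residual reachable from source: {source}; sink is not reachable.
Saturated cut: source->tap, source->pump with total capacity 2 = current flow value. Flow is maximum.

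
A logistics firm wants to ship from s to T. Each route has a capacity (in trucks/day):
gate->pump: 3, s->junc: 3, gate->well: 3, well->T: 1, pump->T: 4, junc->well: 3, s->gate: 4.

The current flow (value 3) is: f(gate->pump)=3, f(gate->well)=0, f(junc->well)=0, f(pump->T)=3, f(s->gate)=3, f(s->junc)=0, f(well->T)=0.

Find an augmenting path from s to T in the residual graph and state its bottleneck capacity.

Residual along s->gate->well->T: s->gate: 1, gate->well: 3, well->T: 1.
Bottleneck = min = 1.

s->gate->well->T, bottleneck 1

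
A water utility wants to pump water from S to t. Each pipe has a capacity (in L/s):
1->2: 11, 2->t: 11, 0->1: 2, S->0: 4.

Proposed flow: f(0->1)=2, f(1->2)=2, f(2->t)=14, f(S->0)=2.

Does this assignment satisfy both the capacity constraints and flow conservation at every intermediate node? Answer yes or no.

Capacity violated on 2->t: flow 14 > capacity 11.

No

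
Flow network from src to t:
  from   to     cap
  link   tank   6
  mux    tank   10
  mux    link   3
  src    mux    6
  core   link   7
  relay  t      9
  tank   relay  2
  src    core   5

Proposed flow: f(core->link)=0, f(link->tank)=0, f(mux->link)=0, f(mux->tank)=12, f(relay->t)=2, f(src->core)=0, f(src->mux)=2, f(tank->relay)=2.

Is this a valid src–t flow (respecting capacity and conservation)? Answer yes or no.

No

Capacity violated on mux->tank: flow 12 > capacity 10.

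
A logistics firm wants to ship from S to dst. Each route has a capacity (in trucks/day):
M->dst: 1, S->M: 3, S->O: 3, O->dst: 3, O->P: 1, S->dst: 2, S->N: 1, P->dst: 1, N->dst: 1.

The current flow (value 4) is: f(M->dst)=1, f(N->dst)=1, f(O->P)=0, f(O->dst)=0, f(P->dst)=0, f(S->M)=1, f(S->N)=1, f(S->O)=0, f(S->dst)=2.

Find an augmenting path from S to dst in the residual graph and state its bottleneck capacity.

S->O->dst, bottleneck 3

Residual along S->O->dst: S->O: 3, O->dst: 3.
Bottleneck = min = 3.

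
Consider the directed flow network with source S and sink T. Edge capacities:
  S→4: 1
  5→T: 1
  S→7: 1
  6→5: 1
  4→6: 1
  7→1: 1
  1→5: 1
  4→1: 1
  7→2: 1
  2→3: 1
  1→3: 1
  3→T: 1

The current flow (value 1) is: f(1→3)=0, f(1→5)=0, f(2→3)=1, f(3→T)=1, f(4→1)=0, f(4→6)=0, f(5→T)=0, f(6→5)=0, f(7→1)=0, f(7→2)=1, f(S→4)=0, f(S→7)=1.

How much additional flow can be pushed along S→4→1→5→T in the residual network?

Residual capacities along the path: S→4: 1, 4→1: 1, 1→5: 1, 5→T: 1.
Minimum is 1.

1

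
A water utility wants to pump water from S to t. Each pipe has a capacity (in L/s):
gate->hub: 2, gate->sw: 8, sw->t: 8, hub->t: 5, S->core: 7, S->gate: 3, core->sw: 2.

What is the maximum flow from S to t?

5

Augment S->gate->hub->t: bottleneck 2. Total 2.
Augment S->gate->sw->t: bottleneck 1. Total 3.
Augment S->core->sw->t: bottleneck 2. Total 5.
No augmenting path remains in the residual graph.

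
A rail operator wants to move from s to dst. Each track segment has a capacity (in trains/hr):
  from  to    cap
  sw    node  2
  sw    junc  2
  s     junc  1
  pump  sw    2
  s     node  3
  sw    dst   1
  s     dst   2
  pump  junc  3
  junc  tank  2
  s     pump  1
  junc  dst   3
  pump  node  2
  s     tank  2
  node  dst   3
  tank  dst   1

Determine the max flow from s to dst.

8

Augment s→dst: bottleneck 2. Total 2.
Augment s→junc→dst: bottleneck 1. Total 3.
Augment s→node→dst: bottleneck 3. Total 6.
Augment s→tank→dst: bottleneck 1. Total 7.
Augment s→pump→sw→dst: bottleneck 1. Total 8.
No augmenting path remains in the residual graph.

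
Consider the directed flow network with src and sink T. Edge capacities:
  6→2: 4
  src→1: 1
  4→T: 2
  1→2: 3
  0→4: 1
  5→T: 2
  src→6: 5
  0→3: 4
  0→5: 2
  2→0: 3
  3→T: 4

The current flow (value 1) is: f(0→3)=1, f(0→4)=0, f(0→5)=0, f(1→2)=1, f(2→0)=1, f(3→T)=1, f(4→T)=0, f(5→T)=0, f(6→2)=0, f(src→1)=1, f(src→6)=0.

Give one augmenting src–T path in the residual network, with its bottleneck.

Residual along src→6→2→0→3→T: src→6: 5, 6→2: 4, 2→0: 2, 0→3: 3, 3→T: 3.
Bottleneck = min = 2.

src→6→2→0→3→T, bottleneck 2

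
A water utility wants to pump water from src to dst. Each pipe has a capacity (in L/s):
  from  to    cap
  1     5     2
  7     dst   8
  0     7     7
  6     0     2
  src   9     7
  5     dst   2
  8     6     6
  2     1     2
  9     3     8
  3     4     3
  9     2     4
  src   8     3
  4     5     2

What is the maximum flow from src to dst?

Augment src->8->6->0->7->dst: bottleneck 2. Total 2.
Augment src->9->3->4->5->dst: bottleneck 2. Total 4.
No augmenting path remains in the residual graph.

4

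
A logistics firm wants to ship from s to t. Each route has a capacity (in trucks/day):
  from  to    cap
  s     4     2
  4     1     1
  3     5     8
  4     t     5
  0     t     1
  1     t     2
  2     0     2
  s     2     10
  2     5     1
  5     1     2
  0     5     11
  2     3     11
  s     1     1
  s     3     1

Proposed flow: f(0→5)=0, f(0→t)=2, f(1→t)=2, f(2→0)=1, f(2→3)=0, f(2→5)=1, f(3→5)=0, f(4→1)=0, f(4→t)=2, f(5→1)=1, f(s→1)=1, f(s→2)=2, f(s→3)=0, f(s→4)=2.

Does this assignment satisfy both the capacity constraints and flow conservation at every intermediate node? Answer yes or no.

No

Capacity violated on 0→t: flow 2 > capacity 1.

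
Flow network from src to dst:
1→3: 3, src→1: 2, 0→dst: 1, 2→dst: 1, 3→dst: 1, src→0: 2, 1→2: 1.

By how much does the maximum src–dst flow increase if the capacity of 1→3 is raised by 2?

0

Original max flow = 3.
Edge 1→3 does not cross the min cut (source side {0, src}), so extra capacity there cannot help.
New max flow = 3. Increase = 0.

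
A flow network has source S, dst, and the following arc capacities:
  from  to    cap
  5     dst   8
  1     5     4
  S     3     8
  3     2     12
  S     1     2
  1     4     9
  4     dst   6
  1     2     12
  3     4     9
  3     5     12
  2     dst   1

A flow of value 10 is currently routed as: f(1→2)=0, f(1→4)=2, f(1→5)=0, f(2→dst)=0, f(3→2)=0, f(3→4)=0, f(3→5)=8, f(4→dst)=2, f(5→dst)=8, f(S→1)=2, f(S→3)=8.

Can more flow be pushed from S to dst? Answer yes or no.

Residual reachable from S: {S}; dst is not reachable.
Saturated cut: S→3, S→1 with total capacity 10 = current flow value. Flow is maximum.

No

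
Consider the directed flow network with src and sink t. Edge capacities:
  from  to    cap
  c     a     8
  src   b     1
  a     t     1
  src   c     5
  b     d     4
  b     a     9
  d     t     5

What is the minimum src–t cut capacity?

2

Max flow = 2 (via 2 augmenting paths).
In the residual at optimum, the set reachable from src is {a, c, src}.
Cut edges: src→b (cap 1), a→t (cap 1). Sum = 2.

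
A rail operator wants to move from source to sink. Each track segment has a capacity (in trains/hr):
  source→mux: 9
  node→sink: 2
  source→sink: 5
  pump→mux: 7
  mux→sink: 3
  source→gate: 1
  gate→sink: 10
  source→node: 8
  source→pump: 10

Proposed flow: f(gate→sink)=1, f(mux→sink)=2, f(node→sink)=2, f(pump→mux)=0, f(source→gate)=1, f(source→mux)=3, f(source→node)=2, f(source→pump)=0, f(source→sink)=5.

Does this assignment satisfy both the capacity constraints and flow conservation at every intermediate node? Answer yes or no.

Conservation fails at mux: inflow 3 ≠ outflow 2.

No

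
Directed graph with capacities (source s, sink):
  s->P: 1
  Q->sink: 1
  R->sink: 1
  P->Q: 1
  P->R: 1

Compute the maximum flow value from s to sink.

1

Augment s->P->R->sink: bottleneck 1. Total 1.
No augmenting path remains in the residual graph.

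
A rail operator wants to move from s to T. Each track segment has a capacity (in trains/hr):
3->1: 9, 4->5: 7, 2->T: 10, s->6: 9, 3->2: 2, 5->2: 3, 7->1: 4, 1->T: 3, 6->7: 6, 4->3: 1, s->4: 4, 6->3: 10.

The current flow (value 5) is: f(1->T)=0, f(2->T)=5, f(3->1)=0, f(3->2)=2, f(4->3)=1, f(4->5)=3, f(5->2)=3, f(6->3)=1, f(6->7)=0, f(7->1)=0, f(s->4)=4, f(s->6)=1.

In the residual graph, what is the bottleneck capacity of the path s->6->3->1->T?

3

Residual capacities along the path: s->6: 8, 6->3: 9, 3->1: 9, 1->T: 3.
Minimum is 3.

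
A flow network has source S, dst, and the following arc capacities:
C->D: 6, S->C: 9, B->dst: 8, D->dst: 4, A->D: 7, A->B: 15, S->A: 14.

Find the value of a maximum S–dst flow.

Augment S->C->D->dst: bottleneck 4. Total 4.
Augment S->A->B->dst: bottleneck 8. Total 12.
No augmenting path remains in the residual graph.

12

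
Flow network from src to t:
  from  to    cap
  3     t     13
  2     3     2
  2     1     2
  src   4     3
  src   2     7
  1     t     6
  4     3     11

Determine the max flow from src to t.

7

Augment src->4->3->t: bottleneck 3. Total 3.
Augment src->2->3->t: bottleneck 2. Total 5.
Augment src->2->1->t: bottleneck 2. Total 7.
No augmenting path remains in the residual graph.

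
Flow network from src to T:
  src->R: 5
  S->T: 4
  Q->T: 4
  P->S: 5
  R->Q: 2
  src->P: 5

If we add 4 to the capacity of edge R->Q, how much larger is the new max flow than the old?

2

Original max flow = 6.
After raising cap(R->Q), augmenting paths through that edge carry 2 more units.
New max flow = 8. Increase = 2.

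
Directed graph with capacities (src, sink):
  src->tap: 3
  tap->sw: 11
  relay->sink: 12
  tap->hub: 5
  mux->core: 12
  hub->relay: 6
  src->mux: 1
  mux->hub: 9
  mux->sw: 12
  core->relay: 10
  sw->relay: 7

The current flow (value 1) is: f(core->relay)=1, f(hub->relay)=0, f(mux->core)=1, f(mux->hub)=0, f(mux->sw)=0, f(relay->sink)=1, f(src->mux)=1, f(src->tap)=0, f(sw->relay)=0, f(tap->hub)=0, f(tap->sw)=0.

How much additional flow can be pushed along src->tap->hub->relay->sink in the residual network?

3

Residual capacities along the path: src->tap: 3, tap->hub: 5, hub->relay: 6, relay->sink: 11.
Minimum is 3.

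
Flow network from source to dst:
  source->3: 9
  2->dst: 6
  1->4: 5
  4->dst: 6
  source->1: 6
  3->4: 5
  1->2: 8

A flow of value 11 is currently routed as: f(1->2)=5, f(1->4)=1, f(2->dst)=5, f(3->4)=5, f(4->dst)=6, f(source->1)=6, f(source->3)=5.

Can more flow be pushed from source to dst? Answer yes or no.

No

Residual reachable from source: {3, source}; dst is not reachable.
Saturated cut: source->1, 3->4 with total capacity 11 = current flow value. Flow is maximum.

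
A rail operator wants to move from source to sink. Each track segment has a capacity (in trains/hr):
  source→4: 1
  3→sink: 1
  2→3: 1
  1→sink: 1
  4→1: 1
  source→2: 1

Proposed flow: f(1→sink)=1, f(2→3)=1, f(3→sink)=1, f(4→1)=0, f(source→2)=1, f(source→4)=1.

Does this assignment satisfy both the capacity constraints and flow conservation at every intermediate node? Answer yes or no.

No

Conservation fails at 4: inflow 1 ≠ outflow 0.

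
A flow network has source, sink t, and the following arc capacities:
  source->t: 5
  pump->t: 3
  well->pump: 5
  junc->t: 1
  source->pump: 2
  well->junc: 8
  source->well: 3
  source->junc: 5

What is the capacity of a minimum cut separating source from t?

9

Max flow = 9 (via 4 augmenting paths).
In the residual at optimum, the set reachable from source is {junc, pump, source, well}.
Cut edges: source->t (cap 5), junc->t (cap 1), pump->t (cap 3). Sum = 9.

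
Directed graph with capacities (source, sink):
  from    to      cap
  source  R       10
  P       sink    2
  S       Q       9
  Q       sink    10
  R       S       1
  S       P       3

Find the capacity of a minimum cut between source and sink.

Max flow = 1 (via 1 augmenting path).
In the residual at optimum, the set reachable from source is {R, source}.
Cut edges: R→S (cap 1). Sum = 1.

1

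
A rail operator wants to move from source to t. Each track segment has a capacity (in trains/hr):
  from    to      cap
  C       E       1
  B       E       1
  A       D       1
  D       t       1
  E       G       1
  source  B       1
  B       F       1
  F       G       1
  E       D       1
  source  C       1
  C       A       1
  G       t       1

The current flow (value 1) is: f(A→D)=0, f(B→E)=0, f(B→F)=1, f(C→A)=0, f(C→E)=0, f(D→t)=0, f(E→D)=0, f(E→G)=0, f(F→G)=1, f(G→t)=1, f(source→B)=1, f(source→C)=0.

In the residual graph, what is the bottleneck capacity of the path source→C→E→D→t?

Residual capacities along the path: source→C: 1, C→E: 1, E→D: 1, D→t: 1.
Minimum is 1.

1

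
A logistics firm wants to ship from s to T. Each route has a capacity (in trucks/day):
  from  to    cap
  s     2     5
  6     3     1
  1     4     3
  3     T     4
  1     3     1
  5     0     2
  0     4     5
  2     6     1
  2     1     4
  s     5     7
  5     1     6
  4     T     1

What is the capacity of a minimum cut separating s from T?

3

Max flow = 3 (via 3 augmenting paths).
In the residual at optimum, the set reachable from s is {0, 1, 2, 4, 5, s}.
Cut edges: 2->6 (cap 1), 1->3 (cap 1), 4->T (cap 1). Sum = 3.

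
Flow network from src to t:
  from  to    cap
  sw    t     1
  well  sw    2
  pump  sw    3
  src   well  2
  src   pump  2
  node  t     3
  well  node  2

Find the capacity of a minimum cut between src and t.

3

Max flow = 3 (via 2 augmenting paths).
In the residual at optimum, the set reachable from src is {pump, src, sw}.
Cut edges: src→well (cap 2), sw→t (cap 1). Sum = 3.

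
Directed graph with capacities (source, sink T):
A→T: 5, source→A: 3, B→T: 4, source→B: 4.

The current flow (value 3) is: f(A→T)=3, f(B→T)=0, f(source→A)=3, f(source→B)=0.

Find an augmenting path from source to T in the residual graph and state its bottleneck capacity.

source→B→T, bottleneck 4

Residual along source→B→T: source→B: 4, B→T: 4.
Bottleneck = min = 4.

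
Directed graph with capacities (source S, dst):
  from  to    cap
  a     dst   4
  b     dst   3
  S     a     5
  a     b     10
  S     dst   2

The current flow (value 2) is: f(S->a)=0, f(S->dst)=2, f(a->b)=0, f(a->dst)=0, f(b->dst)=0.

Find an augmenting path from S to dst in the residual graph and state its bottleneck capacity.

Residual along S->a->dst: S->a: 5, a->dst: 4.
Bottleneck = min = 4.

S->a->dst, bottleneck 4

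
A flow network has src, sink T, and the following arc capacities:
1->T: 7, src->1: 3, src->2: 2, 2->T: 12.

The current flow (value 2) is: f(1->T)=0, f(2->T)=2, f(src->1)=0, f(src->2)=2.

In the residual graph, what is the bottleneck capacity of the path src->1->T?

Residual capacities along the path: src->1: 3, 1->T: 7.
Minimum is 3.

3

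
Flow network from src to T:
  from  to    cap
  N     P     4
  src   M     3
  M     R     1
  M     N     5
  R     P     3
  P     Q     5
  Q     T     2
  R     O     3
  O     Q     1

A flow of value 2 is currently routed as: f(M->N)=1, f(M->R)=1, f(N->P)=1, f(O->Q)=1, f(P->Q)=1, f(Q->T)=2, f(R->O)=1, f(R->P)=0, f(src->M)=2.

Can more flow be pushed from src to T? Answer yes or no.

No

Residual reachable from src: {M, N, O, P, Q, R, src}; T is not reachable.
Saturated cut: Q->T with total capacity 2 = current flow value. Flow is maximum.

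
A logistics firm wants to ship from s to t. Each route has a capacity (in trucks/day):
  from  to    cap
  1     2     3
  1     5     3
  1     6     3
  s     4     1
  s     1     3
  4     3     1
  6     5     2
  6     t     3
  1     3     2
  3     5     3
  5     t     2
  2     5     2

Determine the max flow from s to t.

4

Augment s->1->6->t: bottleneck 3. Total 3.
Augment s->4->3->5->t: bottleneck 1. Total 4.
No augmenting path remains in the residual graph.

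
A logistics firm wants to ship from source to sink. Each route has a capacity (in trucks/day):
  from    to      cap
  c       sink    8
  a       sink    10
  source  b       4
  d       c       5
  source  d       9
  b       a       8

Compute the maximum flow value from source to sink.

Augment source->b->a->sink: bottleneck 4. Total 4.
Augment source->d->c->sink: bottleneck 5. Total 9.
No augmenting path remains in the residual graph.

9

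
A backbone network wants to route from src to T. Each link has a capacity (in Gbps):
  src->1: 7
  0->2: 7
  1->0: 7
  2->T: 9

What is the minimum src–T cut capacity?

7

Max flow = 7 (via 1 augmenting path).
In the residual at optimum, the set reachable from src is {src}.
Cut edges: src->1 (cap 7). Sum = 7.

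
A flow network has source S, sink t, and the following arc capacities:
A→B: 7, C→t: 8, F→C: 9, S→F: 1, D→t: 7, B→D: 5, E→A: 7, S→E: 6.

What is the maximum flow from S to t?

Augment S→F→C→t: bottleneck 1. Total 1.
Augment S→E→A→B→D→t: bottleneck 5. Total 6.
No augmenting path remains in the residual graph.

6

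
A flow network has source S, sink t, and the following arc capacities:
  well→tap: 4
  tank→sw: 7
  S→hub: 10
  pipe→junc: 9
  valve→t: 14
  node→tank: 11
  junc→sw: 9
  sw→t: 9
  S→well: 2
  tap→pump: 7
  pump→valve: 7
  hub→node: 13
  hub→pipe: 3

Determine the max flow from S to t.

11

Augment S→hub→node→tank→sw→t: bottleneck 7. Total 7.
Augment S→hub→pipe→junc→sw→t: bottleneck 2. Total 9.
Augment S→well→tap→pump→valve→t: bottleneck 2. Total 11.
No augmenting path remains in the residual graph.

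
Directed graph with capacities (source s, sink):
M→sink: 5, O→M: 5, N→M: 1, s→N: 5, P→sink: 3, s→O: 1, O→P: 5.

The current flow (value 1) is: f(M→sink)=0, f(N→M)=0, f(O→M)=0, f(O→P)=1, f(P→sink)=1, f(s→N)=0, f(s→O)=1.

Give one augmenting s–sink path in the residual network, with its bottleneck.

Residual along s→N→M→sink: s→N: 5, N→M: 1, M→sink: 5.
Bottleneck = min = 1.

s→N→M→sink, bottleneck 1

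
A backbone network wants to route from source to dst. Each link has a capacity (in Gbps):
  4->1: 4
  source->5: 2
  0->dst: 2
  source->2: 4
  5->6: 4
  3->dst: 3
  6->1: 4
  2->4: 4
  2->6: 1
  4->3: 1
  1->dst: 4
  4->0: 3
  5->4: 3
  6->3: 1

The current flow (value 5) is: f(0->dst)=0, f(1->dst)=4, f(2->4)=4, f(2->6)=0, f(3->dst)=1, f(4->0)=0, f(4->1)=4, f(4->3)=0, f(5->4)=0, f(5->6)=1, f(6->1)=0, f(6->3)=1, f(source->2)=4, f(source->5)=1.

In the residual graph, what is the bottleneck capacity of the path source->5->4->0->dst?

1

Residual capacities along the path: source->5: 1, 5->4: 3, 4->0: 3, 0->dst: 2.
Minimum is 1.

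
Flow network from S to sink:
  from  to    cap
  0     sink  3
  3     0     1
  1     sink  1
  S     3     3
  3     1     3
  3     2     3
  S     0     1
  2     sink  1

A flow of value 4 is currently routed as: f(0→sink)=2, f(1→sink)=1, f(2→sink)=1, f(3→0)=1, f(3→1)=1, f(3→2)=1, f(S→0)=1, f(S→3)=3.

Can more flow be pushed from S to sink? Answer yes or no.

Residual reachable from S: {S}; sink is not reachable.
Saturated cut: S→3, S→0 with total capacity 4 = current flow value. Flow is maximum.

No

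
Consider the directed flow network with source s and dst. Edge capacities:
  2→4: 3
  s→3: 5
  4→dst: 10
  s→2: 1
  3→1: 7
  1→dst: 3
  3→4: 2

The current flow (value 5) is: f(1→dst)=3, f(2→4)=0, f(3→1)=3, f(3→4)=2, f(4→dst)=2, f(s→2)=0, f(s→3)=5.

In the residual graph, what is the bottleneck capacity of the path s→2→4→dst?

Residual capacities along the path: s→2: 1, 2→4: 3, 4→dst: 8.
Minimum is 1.

1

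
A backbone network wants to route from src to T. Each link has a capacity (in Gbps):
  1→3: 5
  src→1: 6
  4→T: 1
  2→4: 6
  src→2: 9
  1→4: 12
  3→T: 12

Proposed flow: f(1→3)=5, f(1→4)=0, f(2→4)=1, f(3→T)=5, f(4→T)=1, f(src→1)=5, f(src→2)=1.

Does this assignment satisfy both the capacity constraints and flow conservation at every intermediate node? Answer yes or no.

Yes

Every edge has 0 ≤ f(e) ≤ cap(e).
At each intermediate node, inflow equals outflow.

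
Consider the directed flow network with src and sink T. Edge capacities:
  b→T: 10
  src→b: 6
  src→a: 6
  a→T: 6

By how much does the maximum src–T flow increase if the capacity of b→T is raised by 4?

Original max flow = 12.
Edge b→T does not cross the min cut (source side {src}), so extra capacity there cannot help.
New max flow = 12. Increase = 0.

0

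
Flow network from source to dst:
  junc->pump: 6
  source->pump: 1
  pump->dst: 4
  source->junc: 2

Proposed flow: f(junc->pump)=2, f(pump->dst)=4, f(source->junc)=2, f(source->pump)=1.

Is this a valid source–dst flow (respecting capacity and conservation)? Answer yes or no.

No

Conservation fails at pump: inflow 3 ≠ outflow 4.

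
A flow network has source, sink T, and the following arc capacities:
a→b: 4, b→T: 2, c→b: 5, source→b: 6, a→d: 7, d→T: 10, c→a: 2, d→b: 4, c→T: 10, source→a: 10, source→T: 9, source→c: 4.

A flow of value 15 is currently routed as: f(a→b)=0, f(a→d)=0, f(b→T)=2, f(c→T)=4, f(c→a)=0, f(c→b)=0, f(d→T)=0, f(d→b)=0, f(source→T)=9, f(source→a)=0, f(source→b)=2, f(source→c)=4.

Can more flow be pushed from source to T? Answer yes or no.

Residual path source→a→d→T has bottleneck 7 > 0.
Pushing 7 along it raises the flow to 22, so the given flow is not maximum.

Yes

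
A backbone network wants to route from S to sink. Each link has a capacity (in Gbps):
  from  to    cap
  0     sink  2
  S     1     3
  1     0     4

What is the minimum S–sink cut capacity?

Max flow = 2 (via 1 augmenting path).
In the residual at optimum, the set reachable from S is {0, 1, S}.
Cut edges: 0->sink (cap 2). Sum = 2.

2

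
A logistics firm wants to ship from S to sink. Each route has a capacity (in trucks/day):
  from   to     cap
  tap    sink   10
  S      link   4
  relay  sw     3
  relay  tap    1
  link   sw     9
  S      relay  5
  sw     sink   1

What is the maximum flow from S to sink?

2

Augment S→link→sw→sink: bottleneck 1. Total 1.
Augment S→relay→tap→sink: bottleneck 1. Total 2.
No augmenting path remains in the residual graph.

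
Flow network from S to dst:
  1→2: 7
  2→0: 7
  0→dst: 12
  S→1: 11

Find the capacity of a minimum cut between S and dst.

7

Max flow = 7 (via 1 augmenting path).
In the residual at optimum, the set reachable from S is {1, S}.
Cut edges: 1→2 (cap 7). Sum = 7.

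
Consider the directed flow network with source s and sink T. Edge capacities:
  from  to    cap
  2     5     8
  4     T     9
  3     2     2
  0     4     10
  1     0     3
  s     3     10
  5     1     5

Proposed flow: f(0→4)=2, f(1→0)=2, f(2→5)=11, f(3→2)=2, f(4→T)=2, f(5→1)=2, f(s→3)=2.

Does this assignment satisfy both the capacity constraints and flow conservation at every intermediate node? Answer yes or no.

Capacity violated on 2→5: flow 11 > capacity 8.

No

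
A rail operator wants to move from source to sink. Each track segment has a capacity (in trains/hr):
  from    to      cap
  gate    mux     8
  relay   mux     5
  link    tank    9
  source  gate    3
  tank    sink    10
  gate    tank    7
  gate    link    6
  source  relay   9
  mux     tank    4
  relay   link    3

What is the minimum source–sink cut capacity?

10

Max flow = 10 (via 3 augmenting paths).
In the residual at optimum, the set reachable from source is {mux, relay, source}.
Cut edges: source→gate (cap 3), relay→link (cap 3), mux→tank (cap 4). Sum = 10.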